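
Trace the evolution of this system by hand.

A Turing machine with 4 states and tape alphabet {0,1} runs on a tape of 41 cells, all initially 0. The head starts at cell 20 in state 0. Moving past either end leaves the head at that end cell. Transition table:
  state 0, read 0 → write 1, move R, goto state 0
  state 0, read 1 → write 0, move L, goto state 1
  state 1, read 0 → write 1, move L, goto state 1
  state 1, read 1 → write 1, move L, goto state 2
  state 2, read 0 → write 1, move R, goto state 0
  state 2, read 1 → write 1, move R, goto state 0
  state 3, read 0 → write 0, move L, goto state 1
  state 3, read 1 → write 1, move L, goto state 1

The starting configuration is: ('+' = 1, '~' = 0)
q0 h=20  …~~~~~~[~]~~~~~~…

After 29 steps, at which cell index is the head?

step 0: q0 h=20  …~~~~~~[~]~~~~~~…
step 1: q0 h=21  …~~~~~+[~]~~~~~~…
step 2: q0 h=22  …~~~~++[~]~~~~~~…
step 3: q0 h=23  …~~~+++[~]~~~~~~…
step 4: q0 h=24  …~~++++[~]~~~~~~…
step 5: q0 h=25  …~+++++[~]~~~~~~…
step 6: q0 h=26  …++++++[~]~~~~~~…
step 7: q0 h=27  …++++++[~]~~~~~~…
step 8: q0 h=28  …++++++[~]~~~~~~…
step 9: q0 h=29  …++++++[~]~~~~~~…
step 10: q0 h=30  …++++++[~]~~~~~~…
step 11: q0 h=31  …++++++[~]~~~~~~…
step 12: q0 h=32  …++++++[~]~~~~~~…
step 13: q0 h=33  …++++++[~]~~~~~~…
step 14: q0 h=34  …++++++[~]~~~~~~|
step 15: q0 h=35  …++++++[~]~~~~~|
step 16: q0 h=36  …++++++[~]~~~~|
step 17: q0 h=37  …++++++[~]~~~|
step 18: q0 h=38  …++++++[~]~~|
step 19: q0 h=39  …++++++[~]~|
step 20: q0 h=40  …++++++[~]|
step 21: q0 h=40  …++++++[+]|
step 22: q1 h=39  …++++++[+]~|
step 23: q2 h=38  …++++++[+]+~|
step 24: q0 h=39  …++++++[+]~|
step 25: q1 h=38  …++++++[+]~~|
step 26: q2 h=37  …++++++[+]+~~|
step 27: q0 h=38  …++++++[+]~~|
step 28: q1 h=37  …++++++[+]~~~|
step 29: q2 h=36  …++++++[+]+~~~|

36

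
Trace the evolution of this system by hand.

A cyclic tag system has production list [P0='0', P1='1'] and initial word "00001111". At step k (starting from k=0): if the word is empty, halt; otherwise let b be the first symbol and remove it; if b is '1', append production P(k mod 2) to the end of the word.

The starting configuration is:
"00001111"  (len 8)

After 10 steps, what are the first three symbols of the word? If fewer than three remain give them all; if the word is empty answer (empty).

step 0: "00001111"  (len 8)
step 1: "0001111"  (len 7)
step 2: "001111"  (len 6)
step 3: "01111"  (len 5)
step 4: "1111"  (len 4)
step 5: "1110"  (len 4)
step 6: "1101"  (len 4)
step 7: "1010"  (len 4)
step 8: "0101"  (len 4)
step 9: "101"  (len 3)
step 10: "011"  (len 3)

011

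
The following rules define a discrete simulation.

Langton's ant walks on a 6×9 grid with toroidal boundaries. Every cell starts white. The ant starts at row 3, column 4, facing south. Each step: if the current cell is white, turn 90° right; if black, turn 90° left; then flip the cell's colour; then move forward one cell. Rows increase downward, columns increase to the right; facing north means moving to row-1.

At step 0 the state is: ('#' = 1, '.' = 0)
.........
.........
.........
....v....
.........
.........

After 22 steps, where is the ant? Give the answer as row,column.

2,7

k=0  .........
.........
.........
....v....
.........
.........
k=1  .........
.........
.........
...<#....
.........
.........
k=2  .........
.........
...^.....
...##....
.........
.........
k=3  .........
.........
...#>....
...##....
.........
.........
k=4  .........
.........
...##....
...#v....
.........
.........
k=5  .........
.........
...##....
...#.>...
.........
.........
k=6  .........
.........
...##....
...#.#...
.....v...
.........
k=7  .........
.........
...##....
...#.#...
....<#...
.........
k=8  .........
.........
...##....
...#^#...
....##...
.........
k=9  .........
.........
...##....
...##>...
....##...
.........
k=10  .........
.........
...##^...
...##....
....##...
.........
k=11  .........
.........
...###>..
...##....
....##...
.........
k=12  .........
.........
...####..
...##.v..
....##...
.........
k=13  .........
.........
...####..
...##<#..
....##...
.........
k=14  .........
.........
...##^#..
...####..
....##...
.........
k=15  .........
.........
...#<.#..
...####..
....##...
.........
k=16  .........
.........
...#..#..
...#v##..
....##...
.........
k=17  .........
.........
...#..#..
...#.>#..
....##...
.........
k=18  .........
.........
...#.^#..
...#..#..
....##...
.........
k=19  .........
.........
...#.#>..
...#..#..
....##...
.........
k=20  .........
......^..
...#.#...
...#..#..
....##...
.........
k=21  .........
......#>.
...#.#...
...#..#..
....##...
.........
k=22  .........
......##.
...#.#.v.
...#..#..
....##...
.........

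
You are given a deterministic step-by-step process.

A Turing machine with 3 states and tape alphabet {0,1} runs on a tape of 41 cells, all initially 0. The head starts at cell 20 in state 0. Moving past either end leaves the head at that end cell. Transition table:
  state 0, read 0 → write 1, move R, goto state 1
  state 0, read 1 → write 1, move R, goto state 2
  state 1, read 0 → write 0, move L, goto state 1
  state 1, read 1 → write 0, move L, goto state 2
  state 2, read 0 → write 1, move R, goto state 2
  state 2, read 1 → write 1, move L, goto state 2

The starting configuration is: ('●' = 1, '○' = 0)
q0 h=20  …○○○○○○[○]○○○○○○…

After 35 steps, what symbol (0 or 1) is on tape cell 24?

1

t=0: q0 h=20  …○○○○○○[○]○○○○○○…
t=1: q1 h=21  …○○○○○●[○]○○○○○○…
t=2: q1 h=20  …○○○○○○[●]○○○○○○…
t=3: q2 h=19  …○○○○○○[○]○○○○○○…
t=4: q2 h=20  …○○○○○●[○]○○○○○○…
t=5: q2 h=21  …○○○○●●[○]○○○○○○…
t=6: q2 h=22  …○○○●●●[○]○○○○○○…
t=7: q2 h=23  …○○●●●●[○]○○○○○○…
t=8: q2 h=24  …○●●●●●[○]○○○○○○…
t=9: q2 h=25  …●●●●●●[○]○○○○○○…
t=10: q2 h=26  …●●●●●●[○]○○○○○○…
t=11: q2 h=27  …●●●●●●[○]○○○○○○…
t=12: q2 h=28  …●●●●●●[○]○○○○○○…
t=13: q2 h=29  …●●●●●●[○]○○○○○○…
t=14: q2 h=30  …●●●●●●[○]○○○○○○…
t=15: q2 h=31  …●●●●●●[○]○○○○○○…
t=16: q2 h=32  …●●●●●●[○]○○○○○○…
t=17: q2 h=33  …●●●●●●[○]○○○○○○…
t=18: q2 h=34  …●●●●●●[○]○○○○○○|
t=19: q2 h=35  …●●●●●●[○]○○○○○|
t=20: q2 h=36  …●●●●●●[○]○○○○|
t=21: q2 h=37  …●●●●●●[○]○○○|
t=22: q2 h=38  …●●●●●●[○]○○|
t=23: q2 h=39  …●●●●●●[○]○|
t=24: q2 h=40  …●●●●●●[○]|
t=25: q2 h=40  …●●●●●●[●]|
t=26: q2 h=39  …●●●●●●[●]●|
t=27: q2 h=38  …●●●●●●[●]●●|
t=28: q2 h=37  …●●●●●●[●]●●●|
t=29: q2 h=36  …●●●●●●[●]●●●●|
t=30: q2 h=35  …●●●●●●[●]●●●●●|
t=31: q2 h=34  …●●●●●●[●]●●●●●●|
t=32: q2 h=33  …●●●●●●[●]●●●●●●…
t=33: q2 h=32  …●●●●●●[●]●●●●●●…
t=34: q2 h=31  …●●●●●●[●]●●●●●●…
t=35: q2 h=30  …●●●●●●[●]●●●●●●…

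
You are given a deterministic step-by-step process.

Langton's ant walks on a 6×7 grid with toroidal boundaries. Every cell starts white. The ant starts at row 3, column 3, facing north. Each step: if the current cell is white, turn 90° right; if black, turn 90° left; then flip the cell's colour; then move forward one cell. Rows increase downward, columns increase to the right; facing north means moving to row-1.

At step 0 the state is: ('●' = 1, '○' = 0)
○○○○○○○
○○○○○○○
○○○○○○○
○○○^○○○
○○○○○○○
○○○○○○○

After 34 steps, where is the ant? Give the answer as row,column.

0,2

k=0  ○○○○○○○
○○○○○○○
○○○○○○○
○○○^○○○
○○○○○○○
○○○○○○○
k=1  ○○○○○○○
○○○○○○○
○○○○○○○
○○○●>○○
○○○○○○○
○○○○○○○
k=2  ○○○○○○○
○○○○○○○
○○○○○○○
○○○●●○○
○○○○v○○
○○○○○○○
k=3  ○○○○○○○
○○○○○○○
○○○○○○○
○○○●●○○
○○○<●○○
○○○○○○○
k=4  ○○○○○○○
○○○○○○○
○○○○○○○
○○○^●○○
○○○●●○○
○○○○○○○
k=5  ○○○○○○○
○○○○○○○
○○○○○○○
○○<○●○○
○○○●●○○
○○○○○○○
k=6  ○○○○○○○
○○○○○○○
○○^○○○○
○○●○●○○
○○○●●○○
○○○○○○○
k=7  ○○○○○○○
○○○○○○○
○○●>○○○
○○●○●○○
○○○●●○○
○○○○○○○
k=8  ○○○○○○○
○○○○○○○
○○●●○○○
○○●v●○○
○○○●●○○
○○○○○○○
k=9  ○○○○○○○
○○○○○○○
○○●●○○○
○○<●●○○
○○○●●○○
○○○○○○○
k=10  ○○○○○○○
○○○○○○○
○○●●○○○
○○○●●○○
○○v●●○○
○○○○○○○
k=11  ○○○○○○○
○○○○○○○
○○●●○○○
○○○●●○○
○<●●●○○
○○○○○○○
k=12  ○○○○○○○
○○○○○○○
○○●●○○○
○^○●●○○
○●●●●○○
○○○○○○○
k=13  ○○○○○○○
○○○○○○○
○○●●○○○
○●>●●○○
○●●●●○○
○○○○○○○
k=14  ○○○○○○○
○○○○○○○
○○●●○○○
○●●●●○○
○●v●●○○
○○○○○○○
k=15  ○○○○○○○
○○○○○○○
○○●●○○○
○●●●●○○
○●○>●○○
○○○○○○○
k=16  ○○○○○○○
○○○○○○○
○○●●○○○
○●●^●○○
○●○○●○○
○○○○○○○
k=17  ○○○○○○○
○○○○○○○
○○●●○○○
○●<○●○○
○●○○●○○
○○○○○○○
k=18  ○○○○○○○
○○○○○○○
○○●●○○○
○●○○●○○
○●v○●○○
○○○○○○○
k=19  ○○○○○○○
○○○○○○○
○○●●○○○
○●○○●○○
○<●○●○○
○○○○○○○
k=20  ○○○○○○○
○○○○○○○
○○●●○○○
○●○○●○○
○○●○●○○
○v○○○○○
k=21  ○○○○○○○
○○○○○○○
○○●●○○○
○●○○●○○
○○●○●○○
<●○○○○○
k=22  ○○○○○○○
○○○○○○○
○○●●○○○
○●○○●○○
^○●○●○○
●●○○○○○
k=23  ○○○○○○○
○○○○○○○
○○●●○○○
○●○○●○○
●>●○●○○
●●○○○○○
k=24  ○○○○○○○
○○○○○○○
○○●●○○○
○●○○●○○
●●●○●○○
●v○○○○○
k=25  ○○○○○○○
○○○○○○○
○○●●○○○
○●○○●○○
●●●○●○○
●○>○○○○
k=26  ○○v○○○○
○○○○○○○
○○●●○○○
○●○○●○○
●●●○●○○
●○●○○○○
k=27  ○<●○○○○
○○○○○○○
○○●●○○○
○●○○●○○
●●●○●○○
●○●○○○○
k=28  ○●●○○○○
○○○○○○○
○○●●○○○
○●○○●○○
●●●○●○○
●^●○○○○
k=29  ○●●○○○○
○○○○○○○
○○●●○○○
○●○○●○○
●●●○●○○
●●>○○○○
k=30  ○●●○○○○
○○○○○○○
○○●●○○○
○●○○●○○
●●^○●○○
●●○○○○○
k=31  ○●●○○○○
○○○○○○○
○○●●○○○
○●○○●○○
●<○○●○○
●●○○○○○
k=32  ○●●○○○○
○○○○○○○
○○●●○○○
○●○○●○○
●○○○●○○
●v○○○○○
k=33  ○●●○○○○
○○○○○○○
○○●●○○○
○●○○●○○
●○○○●○○
●○>○○○○
k=34  ○●v○○○○
○○○○○○○
○○●●○○○
○●○○●○○
●○○○●○○
●○●○○○○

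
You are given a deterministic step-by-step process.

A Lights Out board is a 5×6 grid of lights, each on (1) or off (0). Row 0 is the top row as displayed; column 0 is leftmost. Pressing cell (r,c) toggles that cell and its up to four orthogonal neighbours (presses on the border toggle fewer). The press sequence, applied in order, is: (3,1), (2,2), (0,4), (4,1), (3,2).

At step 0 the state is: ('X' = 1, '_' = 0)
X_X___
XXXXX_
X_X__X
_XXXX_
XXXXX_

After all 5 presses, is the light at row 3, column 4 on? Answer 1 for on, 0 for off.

[0] X_X___
XXXXX_
X_X__X
_XXXX_
XXXXX_
[1] X_X___
XXXXX_
XXX__X
X__XX_
X_XXX_
[2] X_X___
XX_XX_
X__X_X
X_XXX_
X_XXX_
[3] X_XXXX
XX_X__
X__X_X
X_XXX_
X_XXX_
[4] X_XXXX
XX_X__
X__X_X
XXXXX_
_X_XX_
[5] X_XXXX
XX_X__
X_XX_X
X___X_
_XXXX_

1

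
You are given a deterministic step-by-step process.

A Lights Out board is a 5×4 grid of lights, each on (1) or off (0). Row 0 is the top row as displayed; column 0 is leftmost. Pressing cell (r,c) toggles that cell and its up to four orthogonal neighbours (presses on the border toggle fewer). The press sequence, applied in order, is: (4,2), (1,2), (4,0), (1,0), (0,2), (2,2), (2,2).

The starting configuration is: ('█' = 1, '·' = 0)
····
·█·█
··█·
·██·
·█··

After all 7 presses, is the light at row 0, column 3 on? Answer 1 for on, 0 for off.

1

t=0: ····
·█·█
··█·
·██·
·█··
t=1: ····
·█·█
··█·
·█··
··██
t=2: ··█·
··█·
····
·█··
··██
t=3: ··█·
··█·
····
██··
████
t=4: █·█·
███·
█···
██··
████
t=5: ██·█
██··
█···
██··
████
t=6: ██·█
███·
████
███·
████
t=7: ██·█
██··
█···
██··
████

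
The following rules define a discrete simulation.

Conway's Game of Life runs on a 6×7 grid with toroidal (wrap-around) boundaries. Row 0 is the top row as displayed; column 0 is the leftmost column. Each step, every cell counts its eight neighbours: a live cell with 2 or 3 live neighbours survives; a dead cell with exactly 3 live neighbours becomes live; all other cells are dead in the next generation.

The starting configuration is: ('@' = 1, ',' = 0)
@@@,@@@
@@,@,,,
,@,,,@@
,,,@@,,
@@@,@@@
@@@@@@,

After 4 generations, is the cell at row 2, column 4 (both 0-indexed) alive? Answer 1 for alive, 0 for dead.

step 0: @@@,@@@
@@,@,,,
,@,,,@@
,,,@@,,
@@@,@@@
@@@@@@,
step 1: ,,,,,,,
,,,@,,,
,@,@,@@
,,,@,,,
,,,,,,,
,,,,,,,
step 2: ,,,,,,,
,,@,@,,
,,,@,,,
,,@,@,,
,,,,,,,
,,,,,,,
step 3: ,,,,,,,
,,,@,,,
,,@,@,,
,,,@,,,
,,,,,,,
,,,,,,,
step 4: ,,,,,,,
,,,@,,,
,,@,@,,
,,,@,,,
,,,,,,,
,,,,,,,

1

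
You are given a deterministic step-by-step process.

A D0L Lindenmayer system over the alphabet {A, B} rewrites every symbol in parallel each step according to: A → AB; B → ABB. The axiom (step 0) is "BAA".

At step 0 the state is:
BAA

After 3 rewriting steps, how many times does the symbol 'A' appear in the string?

18

gen 0: BAA
gen 1: ABBABAB
gen 2: ABABBABBABABBABABB
gen 3: ABABBABABBABBABABBABBABABBABABBABBABABBABABBABB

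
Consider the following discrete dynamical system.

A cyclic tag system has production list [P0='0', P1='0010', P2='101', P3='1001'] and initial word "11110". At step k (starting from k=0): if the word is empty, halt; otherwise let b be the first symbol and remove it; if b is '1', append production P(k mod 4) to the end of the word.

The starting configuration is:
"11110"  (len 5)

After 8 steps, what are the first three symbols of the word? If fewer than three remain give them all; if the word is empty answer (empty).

gen 0: "11110"  (len 5)
gen 1: "11100"  (len 5)
gen 2: "11000010"  (len 8)
gen 3: "1000010101"  (len 10)
gen 4: "0000101011001"  (len 13)
gen 5: "000101011001"  (len 12)
gen 6: "00101011001"  (len 11)
gen 7: "0101011001"  (len 10)
gen 8: "101011001"  (len 9)

101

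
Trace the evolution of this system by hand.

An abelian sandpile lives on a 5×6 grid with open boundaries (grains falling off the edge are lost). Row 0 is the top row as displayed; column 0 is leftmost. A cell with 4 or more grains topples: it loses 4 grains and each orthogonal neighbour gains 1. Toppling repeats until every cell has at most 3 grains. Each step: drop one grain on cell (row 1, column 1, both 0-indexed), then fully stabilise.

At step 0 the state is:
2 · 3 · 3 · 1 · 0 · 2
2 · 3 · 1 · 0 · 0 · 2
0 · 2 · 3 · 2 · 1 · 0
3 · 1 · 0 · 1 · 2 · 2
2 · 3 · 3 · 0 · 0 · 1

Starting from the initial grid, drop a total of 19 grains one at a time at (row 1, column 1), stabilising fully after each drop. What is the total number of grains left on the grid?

0) 2 · 3 · 3 · 1 · 0 · 2
2 · 3 · 1 · 0 · 0 · 2
0 · 2 · 3 · 2 · 1 · 0
3 · 1 · 0 · 1 · 2 · 2
2 · 3 · 3 · 0 · 0 · 1
1) 3 · 1 · 0 · 2 · 0 · 2
3 · 1 · 3 · 0 · 0 · 2
0 · 3 · 3 · 2 · 1 · 0
3 · 1 · 0 · 1 · 2 · 2
2 · 3 · 3 · 0 · 0 · 1
2) 3 · 1 · 0 · 2 · 0 · 2
3 · 2 · 3 · 0 · 0 · 2
0 · 3 · 3 · 2 · 1 · 0
3 · 1 · 0 · 1 · 2 · 2
2 · 3 · 3 · 0 · 0 · 1
3) 3 · 1 · 0 · 2 · 0 · 2
3 · 3 · 3 · 0 · 0 · 2
0 · 3 · 3 · 2 · 1 · 0
3 · 1 · 0 · 1 · 2 · 2
2 · 3 · 3 · 0 · 0 · 1
4) 0 · 3 · 1 · 2 · 0 · 2
1 · 3 · 1 · 1 · 0 · 2
2 · 1 · 1 · 3 · 1 · 0
3 · 2 · 1 · 1 · 2 · 2
2 · 3 · 3 · 0 · 0 · 1
5) 1 · 0 · 2 · 2 · 0 · 2
2 · 1 · 2 · 1 · 0 · 2
2 · 2 · 1 · 3 · 1 · 0
3 · 2 · 1 · 1 · 2 · 2
2 · 3 · 3 · 0 · 0 · 1
6) 1 · 0 · 2 · 2 · 0 · 2
2 · 2 · 2 · 1 · 0 · 2
2 · 2 · 1 · 3 · 1 · 0
3 · 2 · 1 · 1 · 2 · 2
2 · 3 · 3 · 0 · 0 · 1
7) 1 · 0 · 2 · 2 · 0 · 2
2 · 3 · 2 · 1 · 0 · 2
2 · 2 · 1 · 3 · 1 · 0
3 · 2 · 1 · 1 · 2 · 2
2 · 3 · 3 · 0 · 0 · 1
8) 1 · 1 · 2 · 2 · 0 · 2
3 · 0 · 3 · 1 · 0 · 2
2 · 3 · 1 · 3 · 1 · 0
3 · 2 · 1 · 1 · 2 · 2
2 · 3 · 3 · 0 · 0 · 1
9) 1 · 1 · 2 · 2 · 0 · 2
3 · 1 · 3 · 1 · 0 · 2
2 · 3 · 1 · 3 · 1 · 0
3 · 2 · 1 · 1 · 2 · 2
2 · 3 · 3 · 0 · 0 · 1
10) 1 · 1 · 2 · 2 · 0 · 2
3 · 2 · 3 · 1 · 0 · 2
2 · 3 · 1 · 3 · 1 · 0
3 · 2 · 1 · 1 · 2 · 2
2 · 3 · 3 · 0 · 0 · 1
11) 1 · 1 · 2 · 2 · 0 · 2
3 · 3 · 3 · 1 · 0 · 2
2 · 3 · 1 · 3 · 1 · 0
3 · 2 · 1 · 1 · 2 · 2
2 · 3 · 3 · 0 · 0 · 1
12) 2 · 2 · 3 · 2 · 0 · 2
1 · 3 · 0 · 2 · 0 · 2
1 · 2 · 3 · 3 · 1 · 0
2 · 1 · 3 · 1 · 2 · 2
0 · 2 · 0 · 1 · 0 · 1
13) 2 · 3 · 3 · 2 · 0 · 2
2 · 0 · 1 · 2 · 0 · 2
1 · 3 · 3 · 3 · 1 · 0
2 · 1 · 3 · 1 · 2 · 2
0 · 2 · 0 · 1 · 0 · 1
14) 2 · 3 · 3 · 2 · 0 · 2
2 · 1 · 1 · 2 · 0 · 2
1 · 3 · 3 · 3 · 1 · 0
2 · 1 · 3 · 1 · 2 · 2
0 · 2 · 0 · 1 · 0 · 1
15) 2 · 3 · 3 · 2 · 0 · 2
2 · 2 · 1 · 2 · 0 · 2
1 · 3 · 3 · 3 · 1 · 0
2 · 1 · 3 · 1 · 2 · 2
0 · 2 · 0 · 1 · 0 · 1
16) 2 · 3 · 3 · 2 · 0 · 2
2 · 3 · 1 · 2 · 0 · 2
1 · 3 · 3 · 3 · 1 · 0
2 · 1 · 3 · 1 · 2 · 2
0 · 2 · 0 · 1 · 0 · 1
17) 3 · 1 · 2 · 0 · 1 · 2
3 · 3 · 1 · 1 · 1 · 2
2 · 1 · 3 · 1 · 2 · 0
2 · 3 · 0 · 3 · 2 · 2
0 · 2 · 1 · 1 · 0 · 1
18) 0 · 3 · 2 · 0 · 1 · 2
1 · 1 · 2 · 1 · 1 · 2
3 · 2 · 3 · 1 · 2 · 0
2 · 3 · 0 · 3 · 2 · 2
0 · 2 · 1 · 1 · 0 · 1
19) 0 · 3 · 2 · 0 · 1 · 2
1 · 2 · 2 · 1 · 1 · 2
3 · 2 · 3 · 1 · 2 · 0
2 · 3 · 0 · 3 · 2 · 2
0 · 2 · 1 · 1 · 0 · 1

45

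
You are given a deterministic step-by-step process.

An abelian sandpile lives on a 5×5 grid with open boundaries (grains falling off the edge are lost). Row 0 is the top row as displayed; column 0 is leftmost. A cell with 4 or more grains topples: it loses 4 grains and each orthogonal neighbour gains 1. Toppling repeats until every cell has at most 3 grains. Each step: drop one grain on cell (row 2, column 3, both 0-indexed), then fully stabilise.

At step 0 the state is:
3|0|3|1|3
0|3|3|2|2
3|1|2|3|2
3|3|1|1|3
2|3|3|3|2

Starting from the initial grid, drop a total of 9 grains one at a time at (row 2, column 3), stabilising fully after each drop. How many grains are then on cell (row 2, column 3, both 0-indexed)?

0

0) 3|0|3|1|3
0|3|3|2|2
3|1|2|3|2
3|3|1|1|3
2|3|3|3|2
1) 3|0|3|1|3
0|3|3|3|2
3|1|3|0|3
3|3|1|2|3
2|3|3|3|2
2) 3|0|3|1|3
0|3|3|3|2
3|1|3|1|3
3|3|1|2|3
2|3|3|3|2
3) 3|0|3|1|3
0|3|3|3|2
3|1|3|2|3
3|3|1|2|3
2|3|3|3|2
4) 3|0|3|1|3
0|3|3|3|2
3|1|3|3|3
3|3|1|2|3
2|3|3|3|2
5) 3|2|2|1|1
2|2|1|1|2
1|2|1|2|3
2|3|2|3|2
0|2|2|2|0
6) 3|2|2|1|1
2|2|1|1|2
1|2|1|3|3
2|3|2|3|2
0|2|2|2|0
7) 3|2|2|1|1
2|2|1|2|3
1|2|2|2|1
2|3|3|1|0
0|2|2|3|1
8) 3|2|2|1|1
2|2|1|2|3
1|2|2|3|1
2|3|3|1|0
0|2|2|3|1
9) 3|2|2|1|1
2|2|1|3|3
1|2|3|0|2
2|3|3|2|0
0|2|2|3|1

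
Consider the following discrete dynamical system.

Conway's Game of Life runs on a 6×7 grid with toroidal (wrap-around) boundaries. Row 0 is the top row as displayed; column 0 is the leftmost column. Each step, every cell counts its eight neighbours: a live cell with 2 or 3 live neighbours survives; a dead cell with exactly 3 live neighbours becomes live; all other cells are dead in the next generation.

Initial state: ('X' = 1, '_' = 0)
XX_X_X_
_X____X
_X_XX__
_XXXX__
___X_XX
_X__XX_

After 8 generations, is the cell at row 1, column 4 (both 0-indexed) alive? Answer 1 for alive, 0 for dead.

1

step 0: XX_X_X_
_X____X
_X_XX__
_XXXX__
___X_XX
_X__XX_
step 1: _X___X_
_X_X_XX
_X__XX_
XX_____
XX____X
_X_X___
step 2: _X___XX
_X____X
_X__XX_
__X__X_
______X
_X____X
step 3: _XX__XX
_XX_X_X
XXX_XXX
____XXX
X____XX
______X
step 4: _XXX__X
____X__
__X____
___X___
X___X__
_X_____
step 5: XXXX___
_X_____
___X___
___X___
_______
_X_X___
step 6: X__X___
XX_X___
__X____
_______
__X____
XX_X___
step 7: ___XX_X
XX_X___
_XX____
_______
_XX____
XX_X___
step 8: ___XX_X
XX_XX__
XXX____
_______
XXX____
XX_XX__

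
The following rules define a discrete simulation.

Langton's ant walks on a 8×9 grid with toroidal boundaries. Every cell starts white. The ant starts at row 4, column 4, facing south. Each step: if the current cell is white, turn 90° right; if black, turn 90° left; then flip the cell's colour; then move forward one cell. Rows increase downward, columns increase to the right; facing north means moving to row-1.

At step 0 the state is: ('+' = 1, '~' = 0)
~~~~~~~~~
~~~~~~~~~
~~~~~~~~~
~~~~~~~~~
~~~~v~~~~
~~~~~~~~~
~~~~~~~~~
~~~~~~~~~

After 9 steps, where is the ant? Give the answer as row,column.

4,5

0) ~~~~~~~~~
~~~~~~~~~
~~~~~~~~~
~~~~~~~~~
~~~~v~~~~
~~~~~~~~~
~~~~~~~~~
~~~~~~~~~
1) ~~~~~~~~~
~~~~~~~~~
~~~~~~~~~
~~~~~~~~~
~~~<+~~~~
~~~~~~~~~
~~~~~~~~~
~~~~~~~~~
2) ~~~~~~~~~
~~~~~~~~~
~~~~~~~~~
~~~^~~~~~
~~~++~~~~
~~~~~~~~~
~~~~~~~~~
~~~~~~~~~
3) ~~~~~~~~~
~~~~~~~~~
~~~~~~~~~
~~~+>~~~~
~~~++~~~~
~~~~~~~~~
~~~~~~~~~
~~~~~~~~~
4) ~~~~~~~~~
~~~~~~~~~
~~~~~~~~~
~~~++~~~~
~~~+v~~~~
~~~~~~~~~
~~~~~~~~~
~~~~~~~~~
5) ~~~~~~~~~
~~~~~~~~~
~~~~~~~~~
~~~++~~~~
~~~+~>~~~
~~~~~~~~~
~~~~~~~~~
~~~~~~~~~
6) ~~~~~~~~~
~~~~~~~~~
~~~~~~~~~
~~~++~~~~
~~~+~+~~~
~~~~~v~~~
~~~~~~~~~
~~~~~~~~~
7) ~~~~~~~~~
~~~~~~~~~
~~~~~~~~~
~~~++~~~~
~~~+~+~~~
~~~~<+~~~
~~~~~~~~~
~~~~~~~~~
8) ~~~~~~~~~
~~~~~~~~~
~~~~~~~~~
~~~++~~~~
~~~+^+~~~
~~~~++~~~
~~~~~~~~~
~~~~~~~~~
9) ~~~~~~~~~
~~~~~~~~~
~~~~~~~~~
~~~++~~~~
~~~++>~~~
~~~~++~~~
~~~~~~~~~
~~~~~~~~~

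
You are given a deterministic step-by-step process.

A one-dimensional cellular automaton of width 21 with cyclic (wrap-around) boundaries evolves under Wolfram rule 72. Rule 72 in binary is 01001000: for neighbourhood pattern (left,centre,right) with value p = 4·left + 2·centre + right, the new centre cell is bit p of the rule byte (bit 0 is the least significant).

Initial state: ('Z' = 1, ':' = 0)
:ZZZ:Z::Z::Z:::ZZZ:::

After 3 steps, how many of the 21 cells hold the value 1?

[0] :ZZZ:Z::Z::Z:::ZZZ:::
[1] :Z:Z:::::::::::Z:Z:::
[2] :::::::::::::::::::::
[3] :::::::::::::::::::::

0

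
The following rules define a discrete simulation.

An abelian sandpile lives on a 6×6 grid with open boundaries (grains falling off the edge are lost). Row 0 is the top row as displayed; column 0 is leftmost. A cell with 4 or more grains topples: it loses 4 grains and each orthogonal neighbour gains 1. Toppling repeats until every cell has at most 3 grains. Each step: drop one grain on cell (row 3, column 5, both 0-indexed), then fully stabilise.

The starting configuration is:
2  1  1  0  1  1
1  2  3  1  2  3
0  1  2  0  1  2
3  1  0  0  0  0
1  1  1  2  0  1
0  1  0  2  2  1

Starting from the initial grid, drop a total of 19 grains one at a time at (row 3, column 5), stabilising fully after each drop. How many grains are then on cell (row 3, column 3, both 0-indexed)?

t=0: 2  1  1  0  1  1
1  2  3  1  2  3
0  1  2  0  1  2
3  1  0  0  0  0
1  1  1  2  0  1
0  1  0  2  2  1
t=1: 2  1  1  0  1  1
1  2  3  1  2  3
0  1  2  0  1  2
3  1  0  0  0  1
1  1  1  2  0  1
0  1  0  2  2  1
t=2: 2  1  1  0  1  1
1  2  3  1  2  3
0  1  2  0  1  2
3  1  0  0  0  2
1  1  1  2  0  1
0  1  0  2  2  1
t=3: 2  1  1  0  1  1
1  2  3  1  2  3
0  1  2  0  1  2
3  1  0  0  0  3
1  1  1  2  0  1
0  1  0  2  2  1
t=4: 2  1  1  0  1  1
1  2  3  1  2  3
0  1  2  0  1  3
3  1  0  0  1  0
1  1  1  2  0  2
0  1  0  2  2  1
t=5: 2  1  1  0  1  1
1  2  3  1  2  3
0  1  2  0  1  3
3  1  0  0  1  1
1  1  1  2  0  2
0  1  0  2  2  1
t=6: 2  1  1  0  1  1
1  2  3  1  2  3
0  1  2  0  1  3
3  1  0  0  1  2
1  1  1  2  0  2
0  1  0  2  2  1
t=7: 2  1  1  0  1  1
1  2  3  1  2  3
0  1  2  0  1  3
3  1  0  0  1  3
1  1  1  2  0  2
0  1  0  2  2  1
t=8: 2  1  1  0  1  2
1  2  3  1  3  0
0  1  2  0  2  1
3  1  0  0  2  1
1  1  1  2  0  3
0  1  0  2  2  1
t=9: 2  1  1  0  1  2
1  2  3  1  3  0
0  1  2  0  2  1
3  1  0  0  2  2
1  1  1  2  0  3
0  1  0  2  2  1
t=10: 2  1  1  0  1  2
1  2  3  1  3  0
0  1  2  0  2  1
3  1  0  0  2  3
1  1  1  2  0  3
0  1  0  2  2  1
t=11: 2  1  1  0  1  2
1  2  3  1  3  0
0  1  2  0  2  2
3  1  0  0  3  1
1  1  1  2  1  0
0  1  0  2  2  2
t=12: 2  1  1  0  1  2
1  2  3  1  3  0
0  1  2  0  2  2
3  1  0  0  3  2
1  1  1  2  1  0
0  1  0  2  2  2
t=13: 2  1  1  0  1  2
1  2  3  1  3  0
0  1  2  0  2  2
3  1  0  0  3  3
1  1  1  2  1  0
0  1  0  2  2  2
t=14: 2  1  1  0  1  2
1  2  3  1  3  0
0  1  2  0  3  3
3  1  0  1  0  1
1  1  1  2  2  1
0  1  0  2  2  2
t=15: 2  1  1  0  1  2
1  2  3  1  3  0
0  1  2  0  3  3
3  1  0  1  0  2
1  1  1  2  2  1
0  1  0  2  2  2
t=16: 2  1  1  0  1  2
1  2  3  1  3  0
0  1  2  0  3  3
3  1  0  1  0  3
1  1  1  2  2  1
0  1  0  2  2  2
t=17: 2  1  1  0  2  2
1  2  3  2  0  2
0  1  2  1  1  1
3  1  0  1  2  1
1  1  1  2  2  2
0  1  0  2  2  2
t=18: 2  1  1  0  2  2
1  2  3  2  0  2
0  1  2  1  1  1
3  1  0  1  2  2
1  1  1  2  2  2
0  1  0  2  2  2
t=19: 2  1  1  0  2  2
1  2  3  2  0  2
0  1  2  1  1  1
3  1  0  1  2  3
1  1  1  2  2  2
0  1  0  2  2  2

1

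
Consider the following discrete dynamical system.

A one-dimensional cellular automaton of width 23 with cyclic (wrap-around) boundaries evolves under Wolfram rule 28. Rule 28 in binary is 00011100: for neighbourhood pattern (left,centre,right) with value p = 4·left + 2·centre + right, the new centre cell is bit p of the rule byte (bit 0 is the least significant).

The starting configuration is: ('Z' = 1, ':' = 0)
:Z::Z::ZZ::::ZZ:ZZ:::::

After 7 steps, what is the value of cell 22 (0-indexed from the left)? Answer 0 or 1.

1

step 0: :Z::Z::ZZ::::ZZ:ZZ:::::
step 1: :ZZ:ZZ:Z:Z:::Z::Z:Z::::
step 2: :Z::Z::Z:ZZ::ZZ:Z:ZZ:::
step 3: :ZZ:ZZ:Z:Z:Z:Z::Z:Z:Z::
step 4: :Z::Z::Z:Z:Z:ZZ:Z:Z:ZZ:
step 5: :ZZ:ZZ:Z:Z:Z:Z::Z:Z:Z:Z
step 6: :Z::Z::Z:Z:Z:ZZ:Z:Z:Z:Z
step 7: :ZZ:ZZ:Z:Z:Z:Z::Z:Z:Z:Z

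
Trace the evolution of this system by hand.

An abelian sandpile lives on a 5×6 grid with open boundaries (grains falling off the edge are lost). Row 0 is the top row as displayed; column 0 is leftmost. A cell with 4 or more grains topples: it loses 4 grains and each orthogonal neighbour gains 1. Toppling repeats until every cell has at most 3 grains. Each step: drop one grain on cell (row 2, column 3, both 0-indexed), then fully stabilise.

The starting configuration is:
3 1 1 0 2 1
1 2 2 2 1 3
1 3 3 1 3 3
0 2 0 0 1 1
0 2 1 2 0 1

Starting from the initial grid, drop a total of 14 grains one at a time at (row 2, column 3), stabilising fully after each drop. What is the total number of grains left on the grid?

t=0: 3 1 1 0 2 1
1 2 2 2 1 3
1 3 3 1 3 3
0 2 0 0 1 1
0 2 1 2 0 1
t=1: 3 1 1 0 2 1
1 2 2 2 1 3
1 3 3 2 3 3
0 2 0 0 1 1
0 2 1 2 0 1
t=2: 3 1 1 0 2 1
1 2 2 2 1 3
1 3 3 3 3 3
0 2 0 0 1 1
0 2 1 2 0 1
t=3: 3 1 1 0 2 2
1 3 3 3 3 0
2 0 1 2 1 1
0 3 1 1 2 2
0 2 1 2 0 1
t=4: 3 1 1 0 2 2
1 3 3 3 3 0
2 0 1 3 1 1
0 3 1 1 2 2
0 2 1 2 0 1
t=5: 3 2 2 1 3 2
2 0 1 2 0 1
2 1 3 1 3 1
0 3 1 2 2 2
0 2 1 2 0 1
t=6: 3 2 2 1 3 2
2 0 1 2 0 1
2 1 3 2 3 1
0 3 1 2 2 2
0 2 1 2 0 1
t=7: 3 2 2 1 3 2
2 0 1 2 0 1
2 1 3 3 3 1
0 3 1 2 2 2
0 2 1 2 0 1
t=8: 3 2 2 1 3 2
2 0 2 3 1 1
2 2 0 2 0 2
0 3 2 3 3 2
0 2 1 2 0 1
t=9: 3 2 2 1 3 2
2 0 2 3 1 1
2 2 0 3 0 2
0 3 2 3 3 2
0 2 1 2 0 1
t=10: 3 2 2 2 3 2
2 0 3 0 2 1
2 2 1 2 2 2
0 3 3 1 0 3
0 2 1 3 1 1
t=11: 3 2 2 2 3 2
2 0 3 0 2 1
2 2 1 3 2 2
0 3 3 1 0 3
0 2 1 3 1 1
t=12: 3 2 2 2 3 2
2 0 3 1 2 1
2 2 2 0 3 2
0 3 3 2 0 3
0 2 1 3 1 1
t=13: 3 2 2 2 3 2
2 0 3 1 2 1
2 2 2 1 3 2
0 3 3 2 0 3
0 2 1 3 1 1
t=14: 3 2 2 2 3 2
2 0 3 1 2 1
2 2 2 2 3 2
0 3 3 2 0 3
0 2 1 3 1 1

55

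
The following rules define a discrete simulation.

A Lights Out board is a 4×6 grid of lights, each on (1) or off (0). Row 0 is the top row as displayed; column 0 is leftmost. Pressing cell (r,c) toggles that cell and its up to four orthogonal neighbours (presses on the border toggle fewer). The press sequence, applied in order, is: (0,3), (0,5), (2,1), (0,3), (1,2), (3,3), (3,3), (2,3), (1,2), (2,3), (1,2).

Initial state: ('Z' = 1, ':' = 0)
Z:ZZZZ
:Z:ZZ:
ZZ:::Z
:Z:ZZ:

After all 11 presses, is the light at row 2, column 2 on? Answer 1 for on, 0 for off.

0) Z:ZZZZ
:Z:ZZ:
ZZ:::Z
:Z:ZZ:
1) Z::::Z
:Z::Z:
ZZ:::Z
:Z:ZZ:
2) Z:::Z:
:Z::ZZ
ZZ:::Z
:Z:ZZ:
3) Z:::Z:
::::ZZ
::Z::Z
:::ZZ:
4) Z:ZZ::
:::ZZZ
::Z::Z
:::ZZ:
5) Z::Z::
:ZZ:ZZ
:::::Z
:::ZZ:
6) Z::Z::
:ZZ:ZZ
:::Z:Z
::Z:::
7) Z::Z::
:ZZ:ZZ
:::::Z
:::ZZ:
8) Z::Z::
:ZZZZZ
::ZZZZ
::::Z:
9) Z:ZZ::
::::ZZ
:::ZZZ
::::Z:
10) Z:ZZ::
:::ZZZ
::Z::Z
:::ZZ:
11) Z::Z::
:ZZ:ZZ
:::::Z
:::ZZ:

0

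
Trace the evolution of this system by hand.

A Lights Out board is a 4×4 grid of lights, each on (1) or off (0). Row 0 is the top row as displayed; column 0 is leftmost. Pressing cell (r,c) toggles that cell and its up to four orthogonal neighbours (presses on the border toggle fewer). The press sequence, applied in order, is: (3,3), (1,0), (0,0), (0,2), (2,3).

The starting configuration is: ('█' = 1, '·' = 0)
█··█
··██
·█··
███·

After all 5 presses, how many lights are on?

k=0  █··█
··██
·█··
███·
k=1  █··█
··██
·█·█
██·█
k=2  ···█
████
██·█
██·█
k=3  ██·█
·███
██·█
██·█
k=4  █·█·
·█·█
██·█
██·█
k=5  █·█·
·█··
███·
██··

8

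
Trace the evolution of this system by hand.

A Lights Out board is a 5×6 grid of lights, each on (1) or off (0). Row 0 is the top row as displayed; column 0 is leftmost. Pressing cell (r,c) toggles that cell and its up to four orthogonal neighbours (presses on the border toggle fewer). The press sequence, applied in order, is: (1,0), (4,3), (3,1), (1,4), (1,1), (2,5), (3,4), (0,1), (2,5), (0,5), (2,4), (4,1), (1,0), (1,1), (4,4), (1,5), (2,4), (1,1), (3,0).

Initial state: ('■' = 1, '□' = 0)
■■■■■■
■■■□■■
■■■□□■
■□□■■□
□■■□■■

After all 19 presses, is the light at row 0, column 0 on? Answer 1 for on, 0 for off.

k=0  ■■■■■■
■■■□■■
■■■□□■
■□□■■□
□■■□■■
k=1  □■■■■■
□□■□■■
□■■□□■
■□□■■□
□■■□■■
k=2  □■■■■■
□□■□■■
□■■□□■
■□□□■□
□■□■□■
k=3  □■■■■■
□□■□■■
□□■□□■
□■■□■□
□□□■□■
k=4  □■■■□■
□□■■□□
□□■□■■
□■■□■□
□□□■□■
k=5  □□■■□■
■■□■□□
□■■□■■
□■■□■□
□□□■□■
k=6  □□■■□■
■■□■□■
□■■□□□
□■■□■■
□□□■□■
k=7  □□■■□■
■■□■□■
□■■□■□
□■■■□□
□□□■■■
k=8  ■■□■□■
■□□■□■
□■■□■□
□■■■□□
□□□■■■
k=9  ■■□■□■
■□□■□□
□■■□□■
□■■■□■
□□□■■■
k=10  ■■□■■□
■□□■□■
□■■□□■
□■■■□■
□□□■■■
k=11  ■■□■■□
■□□■■■
□■■■■□
□■■■■■
□□□■■■
k=12  ■■□■■□
■□□■■■
□■■■■□
□□■■■■
■■■■■■
k=13  □■□■■□
□■□■■■
■■■■■□
□□■■■■
■■■■■■
k=14  □□□■■□
■□■■■■
■□■■■□
□□■■■■
■■■■■■
k=15  □□□■■□
■□■■■■
■□■■■□
□□■■□■
■■■□□□
k=16  □□□■■■
■□■■□□
■□■■■■
□□■■□■
■■■□□□
k=17  □□□■■■
■□■■■□
■□■□□□
□□■■■■
■■■□□□
k=18  □■□■■■
□■□■■□
■■■□□□
□□■■■■
■■■□□□
k=19  □■□■■■
□■□■■□
□■■□□□
■■■■■■
□■■□□□

0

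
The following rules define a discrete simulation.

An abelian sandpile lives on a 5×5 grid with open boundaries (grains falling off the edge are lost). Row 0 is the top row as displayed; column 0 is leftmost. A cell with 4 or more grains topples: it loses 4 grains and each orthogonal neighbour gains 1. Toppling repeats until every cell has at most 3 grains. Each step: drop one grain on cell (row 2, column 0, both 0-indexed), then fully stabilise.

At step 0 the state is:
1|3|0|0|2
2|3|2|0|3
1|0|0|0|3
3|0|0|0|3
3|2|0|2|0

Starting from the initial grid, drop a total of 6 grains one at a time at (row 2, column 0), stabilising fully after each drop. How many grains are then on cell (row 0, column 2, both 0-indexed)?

0) 1|3|0|0|2
2|3|2|0|3
1|0|0|0|3
3|0|0|0|3
3|2|0|2|0
1) 1|3|0|0|2
2|3|2|0|3
2|0|0|0|3
3|0|0|0|3
3|2|0|2|0
2) 1|3|0|0|2
2|3|2|0|3
3|0|0|0|3
3|0|0|0|3
3|2|0|2|0
3) 1|3|0|0|2
3|3|2|0|3
1|1|0|0|3
1|1|0|0|3
0|3|0|2|0
4) 1|3|0|0|2
3|3|2|0|3
2|1|0|0|3
1|1|0|0|3
0|3|0|2|0
5) 1|3|0|0|2
3|3|2|0|3
3|1|0|0|3
1|1|0|0|3
0|3|0|2|0
6) 3|0|1|0|2
1|1|3|0|3
1|3|0|0|3
2|1|0|0|3
0|3|0|2|0

1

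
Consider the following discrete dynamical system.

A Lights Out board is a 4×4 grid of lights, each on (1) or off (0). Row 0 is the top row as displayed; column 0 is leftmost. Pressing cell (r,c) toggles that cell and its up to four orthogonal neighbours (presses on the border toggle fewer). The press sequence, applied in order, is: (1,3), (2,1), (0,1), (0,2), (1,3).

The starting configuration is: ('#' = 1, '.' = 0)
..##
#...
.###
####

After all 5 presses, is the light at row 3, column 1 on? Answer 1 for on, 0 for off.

[0] ..##
#...
.###
####
[1] ..#.
#.##
.##.
####
[2] ..#.
####
#...
#.##
[3] ##..
#.##
#...
#.##
[4] #.##
#..#
#...
#.##
[5] #.#.
#.#.
#..#
#.##

0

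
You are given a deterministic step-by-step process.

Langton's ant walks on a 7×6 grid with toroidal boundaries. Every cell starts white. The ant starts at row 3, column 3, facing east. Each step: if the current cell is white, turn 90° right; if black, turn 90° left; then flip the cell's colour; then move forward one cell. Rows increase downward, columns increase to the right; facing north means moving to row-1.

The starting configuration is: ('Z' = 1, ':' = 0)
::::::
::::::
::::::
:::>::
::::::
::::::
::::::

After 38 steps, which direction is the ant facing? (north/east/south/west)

east

step 0: ::::::
::::::
::::::
:::>::
::::::
::::::
::::::
step 1: ::::::
::::::
::::::
:::Z::
:::v::
::::::
::::::
step 2: ::::::
::::::
::::::
:::Z::
::<Z::
::::::
::::::
step 3: ::::::
::::::
::::::
::^Z::
::ZZ::
::::::
::::::
step 4: ::::::
::::::
::::::
::Z>::
::ZZ::
::::::
::::::
step 5: ::::::
::::::
:::^::
::Z:::
::ZZ::
::::::
::::::
step 6: ::::::
::::::
:::Z>:
::Z:::
::ZZ::
::::::
::::::
step 7: ::::::
::::::
:::ZZ:
::Z:v:
::ZZ::
::::::
::::::
step 8: ::::::
::::::
:::ZZ:
::Z<Z:
::ZZ::
::::::
::::::
step 9: ::::::
::::::
:::^Z:
::ZZZ:
::ZZ::
::::::
::::::
step 10: ::::::
::::::
::<:Z:
::ZZZ:
::ZZ::
::::::
::::::
step 11: ::::::
::^:::
::Z:Z:
::ZZZ:
::ZZ::
::::::
::::::
step 12: ::::::
::Z>::
::Z:Z:
::ZZZ:
::ZZ::
::::::
::::::
step 13: ::::::
::ZZ::
::ZvZ:
::ZZZ:
::ZZ::
::::::
::::::
step 14: ::::::
::ZZ::
::<ZZ:
::ZZZ:
::ZZ::
::::::
::::::
step 15: ::::::
::ZZ::
:::ZZ:
::vZZ:
::ZZ::
::::::
::::::
step 16: ::::::
::ZZ::
:::ZZ:
:::>Z:
::ZZ::
::::::
::::::
step 17: ::::::
::ZZ::
:::^Z:
::::Z:
::ZZ::
::::::
::::::
step 18: ::::::
::ZZ::
::<:Z:
::::Z:
::ZZ::
::::::
::::::
step 19: ::::::
::^Z::
::Z:Z:
::::Z:
::ZZ::
::::::
::::::
step 20: ::::::
:<:Z::
::Z:Z:
::::Z:
::ZZ::
::::::
::::::
step 21: :^::::
:Z:Z::
::Z:Z:
::::Z:
::ZZ::
::::::
::::::
step 22: :Z>:::
:Z:Z::
::Z:Z:
::::Z:
::ZZ::
::::::
::::::
step 23: :ZZ:::
:ZvZ::
::Z:Z:
::::Z:
::ZZ::
::::::
::::::
step 24: :ZZ:::
:<ZZ::
::Z:Z:
::::Z:
::ZZ::
::::::
::::::
step 25: :ZZ:::
::ZZ::
:vZ:Z:
::::Z:
::ZZ::
::::::
::::::
step 26: :ZZ:::
::ZZ::
<ZZ:Z:
::::Z:
::ZZ::
::::::
::::::
step 27: :ZZ:::
^:ZZ::
ZZZ:Z:
::::Z:
::ZZ::
::::::
::::::
step 28: :ZZ:::
Z>ZZ::
ZZZ:Z:
::::Z:
::ZZ::
::::::
::::::
step 29: :ZZ:::
ZZZZ::
ZvZ:Z:
::::Z:
::ZZ::
::::::
::::::
step 30: :ZZ:::
ZZZZ::
Z:>:Z:
::::Z:
::ZZ::
::::::
::::::
step 31: :ZZ:::
ZZ^Z::
Z:::Z:
::::Z:
::ZZ::
::::::
::::::
step 32: :ZZ:::
Z<:Z::
Z:::Z:
::::Z:
::ZZ::
::::::
::::::
step 33: :ZZ:::
Z::Z::
Zv::Z:
::::Z:
::ZZ::
::::::
::::::
step 34: :ZZ:::
Z::Z::
<Z::Z:
::::Z:
::ZZ::
::::::
::::::
step 35: :ZZ:::
Z::Z::
:Z::Z:
v:::Z:
::ZZ::
::::::
::::::
step 36: :ZZ:::
Z::Z::
:Z::Z:
Z:::Z<
::ZZ::
::::::
::::::
step 37: :ZZ:::
Z::Z::
:Z::Z^
Z:::ZZ
::ZZ::
::::::
::::::
step 38: :ZZ:::
Z::Z::
>Z::ZZ
Z:::ZZ
::ZZ::
::::::
::::::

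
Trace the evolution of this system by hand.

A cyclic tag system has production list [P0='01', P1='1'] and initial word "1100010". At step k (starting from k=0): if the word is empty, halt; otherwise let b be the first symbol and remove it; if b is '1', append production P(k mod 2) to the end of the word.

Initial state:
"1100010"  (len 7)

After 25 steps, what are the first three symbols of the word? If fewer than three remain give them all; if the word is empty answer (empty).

0) "1100010"  (len 7)
1) "10001001"  (len 8)
2) "00010011"  (len 8)
3) "0010011"  (len 7)
4) "010011"  (len 6)
5) "10011"  (len 5)
6) "00111"  (len 5)
7) "0111"  (len 4)
8) "111"  (len 3)
9) "1101"  (len 4)
10) "1011"  (len 4)
11) "01101"  (len 5)
12) "1101"  (len 4)
13) "10101"  (len 5)
14) "01011"  (len 5)
15) "1011"  (len 4)
16) "0111"  (len 4)
17) "111"  (len 3)
18) "111"  (len 3)
19) "1101"  (len 4)
20) "1011"  (len 4)
21) "01101"  (len 5)
22) "1101"  (len 4)
23) "10101"  (len 5)
24) "01011"  (len 5)
25) "1011"  (len 4)

101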